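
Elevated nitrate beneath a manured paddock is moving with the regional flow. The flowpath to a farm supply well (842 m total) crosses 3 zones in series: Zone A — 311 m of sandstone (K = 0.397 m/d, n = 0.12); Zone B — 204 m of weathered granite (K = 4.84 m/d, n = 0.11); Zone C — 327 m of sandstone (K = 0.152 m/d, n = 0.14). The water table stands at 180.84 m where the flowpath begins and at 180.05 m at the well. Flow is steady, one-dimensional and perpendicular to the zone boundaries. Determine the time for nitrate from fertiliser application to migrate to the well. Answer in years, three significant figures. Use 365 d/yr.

1090 years

Total head drop ΔH = 180.84 − 180.05 = 0.79 m
Continuity: the same q passes through each zone, so ΔH = q·Σ(L_j/K_j) — the zones act as resistances in series.
Σ(L/K) = 311/0.397 + 204/4.84 + 327/0.152 = 783.4 + 42.15 + 2151 = 2977 d
q = ΔH / Σ(L/K) = 0.79 / 2977 = 2.654e-4 m/d (same in every zone)
Zone A: v = q/n = 2.654e-4/0.12 = 0.002212 m/d → t_A = 311/0.002212 = 140600 d
Zone B: v = q/n = 2.654e-4/0.11 = 0.002413 m/d → t_B = 204/0.002413 = 84560 d
Zone C: v = q/n = 2.654e-4/0.14 = 0.001896 m/d → t_C = 327/0.001896 = 172500 d
Total t = 140600 + 84560 + 172500 = 397700 d
   = 397700 / 365 = 1090 yr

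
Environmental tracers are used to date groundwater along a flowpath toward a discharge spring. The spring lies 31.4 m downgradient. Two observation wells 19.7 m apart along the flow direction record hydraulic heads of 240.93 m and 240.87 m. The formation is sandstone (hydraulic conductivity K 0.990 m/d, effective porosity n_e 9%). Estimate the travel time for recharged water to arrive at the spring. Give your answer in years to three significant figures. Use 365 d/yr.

2.57 years

Hydraulic gradient i = (240.93 − 240.87) / 19.7 = 0.06 / 19.7 = 0.003046
Darcy flux q = K·i = 0.990 × 0.003046 = 0.003015 m/d
Average linear velocity = 0.003015 / 0.09 = 0.03350 m/d
t = L / v = 31.4 / 0.03350 = 937.2 d
   = 937.2 / 365 = 2.57 yr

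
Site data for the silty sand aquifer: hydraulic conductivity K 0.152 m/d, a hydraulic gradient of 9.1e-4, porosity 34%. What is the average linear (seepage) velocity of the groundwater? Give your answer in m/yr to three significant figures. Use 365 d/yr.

0.148 m/yr

q = Ki = 0.152 × 9.1e-4 = 1.383e-4 m/d
v_s = q/n_e = 1.383e-4/0.34 = 4.068e-4 m/d
   = 4.068e-4 × 365 = 0.148 m/yr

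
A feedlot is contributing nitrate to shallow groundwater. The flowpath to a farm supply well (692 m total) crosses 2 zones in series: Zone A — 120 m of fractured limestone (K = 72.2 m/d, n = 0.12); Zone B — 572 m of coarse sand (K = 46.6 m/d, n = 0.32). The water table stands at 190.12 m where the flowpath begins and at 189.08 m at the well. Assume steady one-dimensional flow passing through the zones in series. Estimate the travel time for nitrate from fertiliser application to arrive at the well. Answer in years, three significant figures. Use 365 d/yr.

7.25 years

Total head drop ΔH = 190.12 − 189.08 = 1.04 m
Continuity: the same q passes through each zone, so ΔH = q·Σ(L_j/K_j) — the zones act as resistances in series.
Σ(L/K) = 120/72.2 + 572/46.6 = 1.662 + 12.27 = 13.94 d
q = ΔH / Σ(L/K) = 1.04 / 13.94 = 0.07462 m/d (same in every zone)
Zone A: v = q/n = 0.07462/0.12 = 0.6219 m/d → t_A = 120/0.6219 = 193.0 d
Zone B: v = q/n = 0.07462/0.32 = 0.2332 m/d → t_B = 572/0.2332 = 2453 d
Total t = 193.0 + 2453 = 2646 d
   = 2646 / 365 = 7.25 yr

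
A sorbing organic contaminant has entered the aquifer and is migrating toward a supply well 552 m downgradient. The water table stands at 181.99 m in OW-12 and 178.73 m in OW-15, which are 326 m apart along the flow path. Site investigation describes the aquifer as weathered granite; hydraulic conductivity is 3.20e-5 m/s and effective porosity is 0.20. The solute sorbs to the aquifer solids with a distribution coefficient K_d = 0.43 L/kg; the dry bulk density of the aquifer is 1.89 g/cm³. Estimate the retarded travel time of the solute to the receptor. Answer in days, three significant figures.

20200 days

Hydraulic gradient i = (181.99 − 178.73) / 326 = 3.26 / 326 = 0.01000
K = 3.20e-5 m/s × 86400 s/d = 2.765 m/d
Specific discharge q = 2.765 × 0.01000 = 0.02765 m/d
v = Ki/n = 2.765·0.01000/0.20 = 0.1382 m/d
Retardation R = 1 + ρ_b·K_d/n = 1 + 1.89×0.43/0.20 = 5.063
Contaminant velocity v_c = v/R = 0.1382/5.063 = 0.02730 m/d
t = L/v_c = 552/0.02730 = 20220 d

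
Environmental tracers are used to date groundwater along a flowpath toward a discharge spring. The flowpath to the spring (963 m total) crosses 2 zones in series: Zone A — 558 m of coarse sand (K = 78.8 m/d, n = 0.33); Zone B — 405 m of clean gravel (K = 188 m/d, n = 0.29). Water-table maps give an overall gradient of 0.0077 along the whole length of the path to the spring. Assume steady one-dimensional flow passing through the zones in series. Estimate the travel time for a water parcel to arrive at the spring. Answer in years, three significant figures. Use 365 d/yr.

1.03 years

Continuity: the same q passes through each zone, so ΔH = q·Σ(L_j/K_j) — the zones act as resistances in series.
Σ(L/K) = 558/78.8 + 405/188 = 7.081 + 2.154 = 9.235 d
K_eq = L_total / Σ(L/K) = 963 / 9.235 = 104.3 m/d
q = K_eq · i = 104.3 × 0.0077 = 0.8029 m/d (same in every zone)
Zone A: v = q/n = 0.8029/0.33 = 2.433 m/d → t_A = 558/2.433 = 229.3 d
Zone B: v = q/n = 0.8029/0.29 = 2.769 m/d → t_B = 405/2.769 = 146.3 d
Total t = 229.3 + 146.3 = 375.6 d
   = 375.6 / 365 = 1.03 yr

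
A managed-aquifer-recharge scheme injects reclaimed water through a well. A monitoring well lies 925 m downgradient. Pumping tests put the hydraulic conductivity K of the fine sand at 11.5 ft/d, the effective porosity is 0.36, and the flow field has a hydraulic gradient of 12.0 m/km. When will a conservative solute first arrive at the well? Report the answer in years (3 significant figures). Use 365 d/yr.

21.7 years

K = 11.5 ft/d × 0.3048 = 3.505 m/d
Specific discharge q = 3.505 × 0.012 = 0.04206 m/d
Average linear velocity = 0.04206 / 0.36 = 0.1168 m/d
t = L / v = 925 / 0.1168 = 7917 d
   = 7917 / 365 = 21.7 yr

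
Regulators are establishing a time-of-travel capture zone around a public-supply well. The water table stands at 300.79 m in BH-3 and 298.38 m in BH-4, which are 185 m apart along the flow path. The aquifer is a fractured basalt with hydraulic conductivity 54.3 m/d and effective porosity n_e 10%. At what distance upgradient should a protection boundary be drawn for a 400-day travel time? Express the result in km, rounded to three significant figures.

2.83 km

Hydraulic gradient i = (300.79 − 298.38) / 185 = 2.41 / 185 = 0.01303
Darcy flux q = K·i = 54.3 × 0.01303 = 0.7074 m/d
Seepage velocity v = q / n = 0.7074 / 0.10 = 7.074 m/d
L = v × T = 7.074 × 400 = 2829 m
   = 2.83 km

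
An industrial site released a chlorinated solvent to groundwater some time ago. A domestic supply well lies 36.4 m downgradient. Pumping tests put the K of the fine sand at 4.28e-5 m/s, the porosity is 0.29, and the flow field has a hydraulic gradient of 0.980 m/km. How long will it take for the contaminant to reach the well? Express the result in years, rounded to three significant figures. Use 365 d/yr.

K = 4.28e-5 m/s × 86400 s/d = 3.698 m/d
Darcy flux q = K·i = 3.698 × 9.8e-4 = 0.003624 m/d
v = Ki/n = 3.698·9.8e-4/0.29 = 0.01250 m/d
t = L / v = 36.4 / 0.01250 = 2913 d
   = 2913 / 365 = 7.98 yr

7.98 years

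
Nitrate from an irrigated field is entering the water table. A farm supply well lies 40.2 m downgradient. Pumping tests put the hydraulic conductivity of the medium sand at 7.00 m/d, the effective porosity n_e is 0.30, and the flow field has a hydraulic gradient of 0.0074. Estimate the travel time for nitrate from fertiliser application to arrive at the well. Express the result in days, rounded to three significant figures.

Darcy flux q = K·i = 7.00 × 0.0074 = 0.05180 m/d
Seepage velocity v = q / n = 0.05180 / 0.30 = 0.1727 m/d
t = L / v = 40.2 / 0.1727 = 232.8 d

233 days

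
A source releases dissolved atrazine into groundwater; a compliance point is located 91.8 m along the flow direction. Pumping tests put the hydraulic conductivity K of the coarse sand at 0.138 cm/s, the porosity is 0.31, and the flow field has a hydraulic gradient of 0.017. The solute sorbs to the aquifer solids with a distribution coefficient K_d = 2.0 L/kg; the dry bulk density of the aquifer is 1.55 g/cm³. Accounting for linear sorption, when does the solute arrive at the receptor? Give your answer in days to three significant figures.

K = 0.138 cm/s × 864 = 119.2 m/d
q = Ki = 119.2 × 0.017 = 2.027 m/d
Seepage velocity v = q / n = 2.027 / 0.31 = 6.539 m/d
Retardation R = 1 + ρ_b·K_d/n = 1 + 1.55×2.0/0.31 = 11.00
Contaminant velocity v_c = v/R = 6.539/11.00 = 0.5944 m/d
t = L/v_c = 91.8/0.5944 = 154.4 d

154 days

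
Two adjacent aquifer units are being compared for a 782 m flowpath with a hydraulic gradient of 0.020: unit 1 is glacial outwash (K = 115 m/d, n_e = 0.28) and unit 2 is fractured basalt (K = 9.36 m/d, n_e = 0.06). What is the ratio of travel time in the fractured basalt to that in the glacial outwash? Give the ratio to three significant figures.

2.63

Unit 1 (glacial outwash): v = 115×0.020/0.28 = 8.214 m/d, t = 782/8.214 = 95.20 d
Unit 2 (fractured basalt): v = 9.36×0.020/0.06 = 3.120 m/d, t = 782/3.120 = 250.6 d
t(fractured basalt) / t(glacial outwash) = 250.6/95.20 = 2.63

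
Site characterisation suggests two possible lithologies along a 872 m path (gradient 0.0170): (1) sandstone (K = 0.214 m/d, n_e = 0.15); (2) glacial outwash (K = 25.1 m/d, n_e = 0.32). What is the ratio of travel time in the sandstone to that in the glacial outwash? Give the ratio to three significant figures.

55.0

Unit 1 (sandstone): v = 0.214×0.017/0.15 = 0.02425 m/d, t = 872/0.02425 = 35950 d
Unit 2 (glacial outwash): v = 25.1×0.017/0.32 = 1.333 m/d, t = 872/1.333 = 653.9 d
t(sandstone) / t(glacial outwash) = 35950/653.9 = 55.0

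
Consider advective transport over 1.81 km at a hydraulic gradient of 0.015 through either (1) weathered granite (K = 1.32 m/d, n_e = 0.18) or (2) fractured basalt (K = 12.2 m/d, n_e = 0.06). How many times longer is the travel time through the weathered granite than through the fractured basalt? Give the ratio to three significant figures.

27.7

Unit 1 (weathered granite): v = 1.32×0.015/0.18 = 0.1100 m/d, t = 1810/0.1100 = 16450 d
Unit 2 (fractured basalt): v = 12.2×0.015/0.06 = 3.050 m/d, t = 1810/3.050 = 593.4 d
t(weathered granite) / t(fractured basalt) = 16450/593.4 = 27.7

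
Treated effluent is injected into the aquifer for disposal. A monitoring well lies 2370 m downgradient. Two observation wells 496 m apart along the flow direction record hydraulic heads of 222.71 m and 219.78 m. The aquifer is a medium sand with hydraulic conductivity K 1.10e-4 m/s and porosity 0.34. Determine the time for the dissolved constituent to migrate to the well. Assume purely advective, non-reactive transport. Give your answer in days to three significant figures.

14400 days

Hydraulic gradient i = (222.71 − 219.78) / 496 = 2.93 / 496 = 0.005907
K = 1.10e-4 m/s × 86400 s/d = 9.504 m/d
Darcy flux q = K·i = 9.504 × 0.005907 = 0.05614 m/d
v_s = q/n_e = 0.05614/0.34 = 0.1651 m/d
t = L / v = 2370 / 0.1651 = 14350 d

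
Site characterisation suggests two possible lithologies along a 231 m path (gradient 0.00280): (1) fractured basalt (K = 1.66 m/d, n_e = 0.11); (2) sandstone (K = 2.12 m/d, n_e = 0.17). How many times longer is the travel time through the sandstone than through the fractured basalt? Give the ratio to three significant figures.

1.21

Unit 1 (fractured basalt): v = 1.66×0.0028/0.11 = 0.04225 m/d, t = 231/0.04225 = 5467 d
Unit 2 (sandstone): v = 2.12×0.0028/0.17 = 0.03492 m/d, t = 231/0.03492 = 6616 d
t(sandstone) / t(fractured basalt) = 6616/5467 = 1.21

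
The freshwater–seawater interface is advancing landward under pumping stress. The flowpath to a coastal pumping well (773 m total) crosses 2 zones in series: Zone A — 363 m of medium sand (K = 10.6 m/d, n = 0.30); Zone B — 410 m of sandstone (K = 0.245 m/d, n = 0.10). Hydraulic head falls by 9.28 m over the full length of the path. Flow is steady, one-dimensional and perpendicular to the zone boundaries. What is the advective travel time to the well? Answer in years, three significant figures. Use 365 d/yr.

Steady 1-D flow in series ⇒ the Darcy flux q is identical in every zone and the zone head losses add (resistances L/K in series).
Σ(L/K) = 363/10.6 + 410/0.245 = 34.25 + 1673 = 1708 d
q = ΔH / Σ(L/K) = 9.28 / 1708 = 0.005434 m/d (same in every zone)
Zone A: v = q/n = 0.005434/0.30 = 0.01811 m/d → t_A = 363/0.01811 = 20040 d
Zone B: v = q/n = 0.005434/0.10 = 0.05434 m/d → t_B = 410/0.05434 = 7545 d
Total t = 20040 + 7545 = 27580 d
   = 27580 / 365 = 75.6 yr

75.6 years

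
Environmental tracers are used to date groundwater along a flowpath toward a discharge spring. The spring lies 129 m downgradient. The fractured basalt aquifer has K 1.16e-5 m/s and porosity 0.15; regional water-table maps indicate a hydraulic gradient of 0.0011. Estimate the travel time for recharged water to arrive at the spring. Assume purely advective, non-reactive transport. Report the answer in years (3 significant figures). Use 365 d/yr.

48.1 years

K = 1.16e-5 m/s × 86400 s/d = 1.002 m/d
Darcy flux q = K·i = 1.002 × 0.0011 = 0.001102 m/d
v = Ki/n = 1.002·0.0011/0.15 = 0.007350 m/d
t = L / v = 129 / 0.007350 = 17550 d
   = 17550 / 365 = 48.1 yr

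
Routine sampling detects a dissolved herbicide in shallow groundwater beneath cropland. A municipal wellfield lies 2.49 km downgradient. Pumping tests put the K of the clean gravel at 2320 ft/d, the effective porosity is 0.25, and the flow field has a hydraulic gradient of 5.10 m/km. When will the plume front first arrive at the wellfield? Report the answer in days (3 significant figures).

K = 2320 ft/d × 0.3048 = 707.1 m/d
q = Ki = 707.1 × 0.0051 = 3.606 m/d
Average linear velocity = 3.606 / 0.25 = 14.43 m/d
L = 2.49 km = 2490 m
t = L / v = 2490 / 14.43 = 172.6 d

173 days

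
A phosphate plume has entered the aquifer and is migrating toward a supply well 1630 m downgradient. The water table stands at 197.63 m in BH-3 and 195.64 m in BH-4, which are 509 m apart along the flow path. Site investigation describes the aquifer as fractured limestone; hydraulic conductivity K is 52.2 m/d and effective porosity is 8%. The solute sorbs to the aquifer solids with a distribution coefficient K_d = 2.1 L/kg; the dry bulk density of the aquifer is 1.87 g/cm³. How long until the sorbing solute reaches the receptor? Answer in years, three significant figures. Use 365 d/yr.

Hydraulic gradient i = (197.63 − 195.64) / 509 = 1.99 / 509 = 0.003910
q = Ki = 52.2 × 0.003910 = 0.2041 m/d
Seepage velocity v = q / n = 0.2041 / 0.08 = 2.551 m/d
Retardation R = 1 + ρ_b·K_d/n = 1 + 1.87×2.1/0.08 = 50.09
Contaminant velocity v_c = v/R = 2.551/50.09 = 0.05093 m/d
t = L/v_c = 1630/0.05093 = 32000 d
   = 32000/365 = 87.7 yr

87.7 years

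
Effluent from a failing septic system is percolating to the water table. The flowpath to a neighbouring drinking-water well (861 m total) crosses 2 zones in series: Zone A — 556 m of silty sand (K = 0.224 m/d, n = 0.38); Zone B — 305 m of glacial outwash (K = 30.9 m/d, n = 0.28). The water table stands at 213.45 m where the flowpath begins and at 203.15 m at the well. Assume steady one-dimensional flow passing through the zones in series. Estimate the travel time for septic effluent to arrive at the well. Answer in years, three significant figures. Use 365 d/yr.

Total head drop ΔH = 213.45 − 203.15 = 10.30 m
Steady 1-D flow in series ⇒ the Darcy flux q is identical in every zone and the zone head losses add (resistances L/K in series).
Σ(L/K) = 556/0.224 + 305/30.9 = 2482 + 9.871 = 2492 d
q = ΔH / Σ(L/K) = 10.30 / 2492 = 0.004133 m/d (same in every zone)
Zone A: v = q/n = 0.004133/0.38 = 0.01088 m/d → t_A = 556/0.01088 = 51120 d
Zone B: v = q/n = 0.004133/0.28 = 0.01476 m/d → t_B = 305/0.01476 = 20660 d
Total t = 51120 + 20660 = 71780 d
   = 71780 / 365 = 197 yr

197 years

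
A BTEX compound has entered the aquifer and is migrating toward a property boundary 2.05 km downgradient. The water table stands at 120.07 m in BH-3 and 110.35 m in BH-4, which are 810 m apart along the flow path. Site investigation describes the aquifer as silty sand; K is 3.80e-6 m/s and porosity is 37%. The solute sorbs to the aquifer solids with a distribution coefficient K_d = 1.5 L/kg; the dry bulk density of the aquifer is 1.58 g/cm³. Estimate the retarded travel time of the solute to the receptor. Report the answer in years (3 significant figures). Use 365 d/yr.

Hydraulic gradient i = (120.07 − 110.35) / 810 = 9.72 / 810 = 0.01200
K = 3.80e-6 m/s × 86400 s/d = 0.3283 m/d
Specific discharge q = 0.3283 × 0.01200 = 0.003940 m/d
Seepage velocity v = q / n = 0.003940 / 0.37 = 0.01065 m/d
Retardation R = 1 + ρ_b·K_d/n = 1 + 1.58×1.5/0.37 = 7.405
Contaminant velocity v_c = v/R = 0.01065/7.405 = 0.001438 m/d
L = 2.05 km = 2050 m
t = L/v_c = 2050/0.001438 = 1.426e6 d
   = 1.426e6/365 = 3910 yr

3910 years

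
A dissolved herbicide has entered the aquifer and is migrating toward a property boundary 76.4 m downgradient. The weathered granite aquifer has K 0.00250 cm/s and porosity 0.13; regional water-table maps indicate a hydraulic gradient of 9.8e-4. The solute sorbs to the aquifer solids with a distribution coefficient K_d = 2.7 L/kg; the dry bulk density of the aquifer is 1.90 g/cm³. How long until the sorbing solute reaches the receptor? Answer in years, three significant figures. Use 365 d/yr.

K = 0.00250 cm/s × 864 = 2.160 m/d
Darcy flux q = K·i = 2.160 × 9.8e-4 = 0.002117 m/d
v_s = q/n_e = 0.002117/0.13 = 0.01628 m/d
Retardation R = 1 + ρ_b·K_d/n = 1 + 1.90×2.7/0.13 = 40.46
Contaminant velocity v_c = v/R = 0.01628/40.46 = 4.024e-4 m/d
t = L/v_c = 76.4/4.024e-4 = 189800 d
   = 189800/365 = 520 yr

520 years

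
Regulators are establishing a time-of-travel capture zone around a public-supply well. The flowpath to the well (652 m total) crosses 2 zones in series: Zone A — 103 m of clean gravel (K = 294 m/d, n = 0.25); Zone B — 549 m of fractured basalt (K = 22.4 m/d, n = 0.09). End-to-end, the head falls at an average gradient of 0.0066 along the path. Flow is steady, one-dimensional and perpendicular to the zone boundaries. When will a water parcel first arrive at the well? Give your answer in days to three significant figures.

For zones in series the flux q is common to all zones; the equivalent conductivity is the harmonic (thickness-weighted) mean, K_eq = L_total / Σ(L_j/K_j).
Σ(L/K) = 103/294 + 549/22.4 = 0.3503 + 24.51 = 24.86 d
K_eq = L_total / Σ(L/K) = 652 / 24.86 = 26.23 m/d
q = K_eq · i = 26.23 × 0.0066 = 0.1731 m/d (same in every zone)
Zone A: v = q/n = 0.1731/0.25 = 0.6924 m/d → t_A = 103/0.6924 = 148.8 d
Zone B: v = q/n = 0.1731/0.09 = 1.923 m/d → t_B = 549/1.923 = 285.4 d
Total t = 148.8 + 285.4 = 434.2 d

434 days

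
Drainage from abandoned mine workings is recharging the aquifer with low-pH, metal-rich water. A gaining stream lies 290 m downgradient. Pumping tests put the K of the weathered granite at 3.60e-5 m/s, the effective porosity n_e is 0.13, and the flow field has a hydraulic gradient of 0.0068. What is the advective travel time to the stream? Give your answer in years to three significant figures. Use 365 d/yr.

4.88 years

K = 3.60e-5 m/s × 86400 s/d = 3.110 m/d
Specific discharge q = 3.110 × 0.0068 = 0.02115 m/d
Average linear velocity = 0.02115 / 0.13 = 0.1627 m/d
t = L / v = 290 / 0.1627 = 1782 d
   = 1782 / 365 = 4.88 yr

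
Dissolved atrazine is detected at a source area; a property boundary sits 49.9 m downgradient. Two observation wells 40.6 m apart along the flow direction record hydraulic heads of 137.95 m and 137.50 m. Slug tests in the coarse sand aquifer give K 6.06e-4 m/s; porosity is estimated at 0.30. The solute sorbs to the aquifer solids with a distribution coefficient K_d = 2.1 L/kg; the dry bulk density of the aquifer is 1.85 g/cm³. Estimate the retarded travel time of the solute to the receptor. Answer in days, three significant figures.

360 days

Hydraulic gradient i = (137.95 − 137.50) / 40.6 = 0.45 / 40.6 = 0.01108
K = 6.06e-4 m/s × 86400 s/d = 52.36 m/d
Darcy flux q = K·i = 52.36 × 0.01108 = 0.5803 m/d
v = Ki/n = 52.36·0.01108/0.30 = 1.934 m/d
Retardation R = 1 + ρ_b·K_d/n = 1 + 1.85×2.1/0.30 = 13.95
Contaminant velocity v_c = v/R = 1.934/13.95 = 0.1387 m/d
t = L/v_c = 49.9/0.1387 = 359.9 d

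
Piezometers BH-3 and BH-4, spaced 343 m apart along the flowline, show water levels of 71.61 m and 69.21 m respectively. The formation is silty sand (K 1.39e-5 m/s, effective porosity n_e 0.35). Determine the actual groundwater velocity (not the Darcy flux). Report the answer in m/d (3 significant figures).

0.0240 m/d

Hydraulic gradient i = (71.61 − 69.21) / 343 = 2.40 / 343 = 0.006997
K = 1.39e-5 m/s × 86400 s/d = 1.201 m/d
Specific discharge q = 1.201 × 0.006997 = 0.008403 m/d
v = Ki/n = 1.201·0.006997/0.35 = 0.02401 m/d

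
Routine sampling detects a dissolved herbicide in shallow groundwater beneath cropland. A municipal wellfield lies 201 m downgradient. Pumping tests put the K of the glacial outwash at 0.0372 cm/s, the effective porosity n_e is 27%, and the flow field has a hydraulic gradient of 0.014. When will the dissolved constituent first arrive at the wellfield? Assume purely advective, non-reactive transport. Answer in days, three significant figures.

K = 0.0372 cm/s × 864 = 32.14 m/d
q = Ki = 32.14 × 0.014 = 0.4500 m/d
v_s = q/n_e = 0.4500/0.27 = 1.667 m/d
t = L / v = 201 / 1.667 = 120.6 d

121 days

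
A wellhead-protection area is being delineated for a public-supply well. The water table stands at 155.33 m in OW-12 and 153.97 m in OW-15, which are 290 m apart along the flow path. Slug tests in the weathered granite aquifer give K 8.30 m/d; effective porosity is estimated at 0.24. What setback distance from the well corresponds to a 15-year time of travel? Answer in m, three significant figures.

888 m

Hydraulic gradient i = (155.33 − 153.97) / 290 = 1.36 / 290 = 0.004690
Specific discharge q = 8.30 × 0.004690 = 0.03892 m/d
v = Ki/n = 8.30·0.004690/0.24 = 0.1622 m/d
T = 15 yr × 365 = 5475 d
L = v × T = 0.1622 × 5475 = 888.0 m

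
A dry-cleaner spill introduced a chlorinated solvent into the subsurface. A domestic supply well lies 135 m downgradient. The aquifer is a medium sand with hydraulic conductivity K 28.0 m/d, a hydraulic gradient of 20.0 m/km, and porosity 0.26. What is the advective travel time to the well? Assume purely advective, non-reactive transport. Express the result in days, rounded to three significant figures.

62.7 days

q = Ki = 28.0 × 0.020 = 0.5600 m/d
v = Ki/n = 28.0·0.020/0.26 = 2.154 m/d
t = L / v = 135 / 2.154 = 62.68 d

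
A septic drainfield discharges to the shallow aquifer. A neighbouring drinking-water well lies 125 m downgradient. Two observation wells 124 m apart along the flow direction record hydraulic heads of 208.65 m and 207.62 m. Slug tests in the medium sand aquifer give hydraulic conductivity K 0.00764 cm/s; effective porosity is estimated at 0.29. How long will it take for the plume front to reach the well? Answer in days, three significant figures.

Hydraulic gradient i = (208.65 − 207.62) / 124 = 1.03 / 124 = 0.008306
K = 0.00764 cm/s × 864 = 6.601 m/d
Darcy flux q = K·i = 6.601 × 0.008306 = 0.05483 m/d
v_s = q/n_e = 0.05483/0.29 = 0.1891 m/d
t = L / v = 125 / 0.1891 = 661.1 d

661 days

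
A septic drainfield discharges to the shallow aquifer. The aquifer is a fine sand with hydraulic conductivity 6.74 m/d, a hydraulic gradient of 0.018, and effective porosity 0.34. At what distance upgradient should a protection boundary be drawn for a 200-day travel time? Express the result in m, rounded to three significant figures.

71.4 m

Specific discharge q = 6.74 × 0.018 = 0.1213 m/d
v = Ki/n = 6.74·0.018/0.34 = 0.3568 m/d
L = v × T = 0.3568 × 200 = 71.36 m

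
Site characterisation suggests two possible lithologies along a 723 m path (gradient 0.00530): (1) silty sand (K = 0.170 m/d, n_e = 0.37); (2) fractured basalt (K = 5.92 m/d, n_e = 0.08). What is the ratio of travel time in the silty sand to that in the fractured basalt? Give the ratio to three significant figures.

Unit 1 (silty sand): v = 0.170×0.0053/0.37 = 0.002435 m/d, t = 723/0.002435 = 296900 d
Unit 2 (fractured basalt): v = 5.92×0.0053/0.08 = 0.3922 m/d, t = 723/0.3922 = 1843 d
t(silty sand) / t(fractured basalt) = 296900/1843 = 161

161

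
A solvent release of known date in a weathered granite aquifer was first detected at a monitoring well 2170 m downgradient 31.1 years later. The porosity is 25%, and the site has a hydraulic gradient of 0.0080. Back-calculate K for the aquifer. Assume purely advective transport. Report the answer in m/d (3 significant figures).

5.97 m/d

t = 31.1 years = 11350 d
v = L / t = 2170 / 11350 = 0.1912 m/d
K = v · n / i = 0.1912 × 0.25 / 0.0080 = 5.97 m/d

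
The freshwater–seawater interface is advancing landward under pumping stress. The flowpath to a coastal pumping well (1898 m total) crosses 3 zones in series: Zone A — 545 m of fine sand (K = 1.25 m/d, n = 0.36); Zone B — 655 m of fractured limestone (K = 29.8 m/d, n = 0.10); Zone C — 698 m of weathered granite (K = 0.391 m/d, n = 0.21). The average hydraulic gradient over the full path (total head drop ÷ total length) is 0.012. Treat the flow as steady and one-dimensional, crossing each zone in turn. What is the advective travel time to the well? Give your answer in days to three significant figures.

Steady 1-D flow in series ⇒ the Darcy flux q is identical in every zone and the zone head losses add (resistances L/K in series).
Σ(L/K) = 545/1.25 + 655/29.8 + 698/0.391 = 436.0 + 21.98 + 1785 = 2243 d
K_eq = L_total / Σ(L/K) = 1898 / 2243 = 0.8461 m/d
q = K_eq · i = 0.8461 × 0.012 = 0.01015 m/d (same in every zone)
Zone A: v = q/n = 0.01015/0.36 = 0.02820 m/d → t_A = 545/0.02820 = 19320 d
Zone B: v = q/n = 0.01015/0.10 = 0.1015 m/d → t_B = 655/0.1015 = 6451 d
Zone C: v = q/n = 0.01015/0.21 = 0.04835 m/d → t_C = 698/0.04835 = 14440 d
Total t = 19320 + 6451 + 14440 = 40210 d

40200 days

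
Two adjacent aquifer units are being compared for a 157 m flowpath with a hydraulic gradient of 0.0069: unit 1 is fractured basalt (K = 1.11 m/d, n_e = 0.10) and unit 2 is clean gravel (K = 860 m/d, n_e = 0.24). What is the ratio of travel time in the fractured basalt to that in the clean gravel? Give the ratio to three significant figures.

Unit 1 (fractured basalt): v = 1.11×0.0069/0.10 = 0.07659 m/d, t = 157/0.07659 = 2050 d
Unit 2 (clean gravel): v = 860×0.0069/0.24 = 24.73 m/d, t = 157/24.73 = 6.350 d
t(fractured basalt) / t(clean gravel) = 2050/6.350 = 323

323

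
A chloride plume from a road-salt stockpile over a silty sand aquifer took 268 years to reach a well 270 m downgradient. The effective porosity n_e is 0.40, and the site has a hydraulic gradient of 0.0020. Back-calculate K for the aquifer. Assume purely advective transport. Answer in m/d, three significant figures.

0.552 m/d

t = 268 years = 97820 d
v = L / t = 270 / 97820 = 0.002760 m/d
K = v · n / i = 0.002760 × 0.40 / 0.0020 = 0.552 m/d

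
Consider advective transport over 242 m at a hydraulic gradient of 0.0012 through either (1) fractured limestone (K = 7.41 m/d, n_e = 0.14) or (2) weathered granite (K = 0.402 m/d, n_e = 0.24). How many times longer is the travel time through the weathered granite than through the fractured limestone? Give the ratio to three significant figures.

Unit 1 (fractured limestone): v = 7.41×0.0012/0.14 = 0.06351 m/d, t = 242/0.06351 = 3810 d
Unit 2 (weathered granite): v = 0.402×0.0012/0.24 = 0.002010 m/d, t = 242/0.002010 = 120400 d
t(weathered granite) / t(fractured limestone) = 120400/3810 = 31.6

31.6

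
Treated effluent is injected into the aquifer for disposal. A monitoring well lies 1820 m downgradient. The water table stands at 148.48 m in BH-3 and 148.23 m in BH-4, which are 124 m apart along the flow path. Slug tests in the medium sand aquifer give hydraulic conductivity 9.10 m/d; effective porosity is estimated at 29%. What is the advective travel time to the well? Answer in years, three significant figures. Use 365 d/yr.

78.8 years

Hydraulic gradient i = (148.48 − 148.23) / 124 = 0.25 / 124 = 0.002016
Darcy flux q = K·i = 9.10 × 0.002016 = 0.01835 m/d
Average linear velocity = 0.01835 / 0.29 = 0.06326 m/d
t = L / v = 1820 / 0.06326 = 28770 d
   = 28770 / 365 = 78.8 yr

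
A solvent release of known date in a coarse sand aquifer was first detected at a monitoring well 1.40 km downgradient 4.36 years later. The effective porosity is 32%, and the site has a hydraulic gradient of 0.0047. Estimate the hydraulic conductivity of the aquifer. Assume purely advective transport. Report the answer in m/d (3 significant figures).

59.9 m/d

t = 4.36 years = 1591 d
L = 1.40 km = 1400 m
v = L / t = 1400 / 1591 = 0.8797 m/d
K = v · n / i = 0.8797 × 0.32 / 0.0047 = 59.9 m/d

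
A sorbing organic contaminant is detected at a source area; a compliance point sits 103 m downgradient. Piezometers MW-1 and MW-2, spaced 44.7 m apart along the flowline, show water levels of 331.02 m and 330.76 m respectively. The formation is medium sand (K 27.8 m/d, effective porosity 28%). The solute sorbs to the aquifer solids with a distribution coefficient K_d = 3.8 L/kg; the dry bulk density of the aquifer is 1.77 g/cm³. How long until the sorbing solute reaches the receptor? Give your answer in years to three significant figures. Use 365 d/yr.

Hydraulic gradient i = (331.02 − 330.76) / 44.7 = 0.26 / 44.7 = 0.005817
q = Ki = 27.8 × 0.005817 = 0.1617 m/d
Seepage velocity v = q / n = 0.1617 / 0.28 = 0.5775 m/d
Retardation R = 1 + ρ_b·K_d/n = 1 + 1.77×3.8/0.28 = 25.02
Contaminant velocity v_c = v/R = 0.5775/25.02 = 0.02308 m/d
t = L/v_c = 103/0.02308 = 4463 d
   = 4463/365 = 12.2 yr

12.2 years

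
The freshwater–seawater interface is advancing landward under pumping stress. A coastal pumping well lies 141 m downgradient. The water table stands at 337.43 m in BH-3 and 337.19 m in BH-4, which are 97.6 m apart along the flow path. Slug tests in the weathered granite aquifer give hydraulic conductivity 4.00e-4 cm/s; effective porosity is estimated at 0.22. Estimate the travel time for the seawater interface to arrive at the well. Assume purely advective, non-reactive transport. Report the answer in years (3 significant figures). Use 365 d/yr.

100 years

Hydraulic gradient i = (337.43 − 337.19) / 97.6 = 0.24 / 97.6 = 0.002459
K = 4.00e-4 cm/s × 864 = 0.3456 m/d
Darcy flux q = K·i = 0.3456 × 0.002459 = 8.498e-4 m/d
v_s = q/n_e = 8.498e-4/0.22 = 0.003863 m/d
t = L / v = 141 / 0.003863 = 36500 d
   = 36500 / 365 = 100 yr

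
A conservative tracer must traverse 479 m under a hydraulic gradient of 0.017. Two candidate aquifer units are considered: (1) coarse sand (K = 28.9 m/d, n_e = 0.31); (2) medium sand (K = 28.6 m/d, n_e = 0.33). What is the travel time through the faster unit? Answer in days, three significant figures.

Unit 1 (coarse sand): v = 28.9×0.017/0.31 = 1.585 m/d, t = 479/1.585 = 302.2 d
Unit 2 (medium sand): v = 28.6×0.017/0.33 = 1.473 m/d, t = 479/1.473 = 325.1 d
Faster unit: t = 302 d

302 days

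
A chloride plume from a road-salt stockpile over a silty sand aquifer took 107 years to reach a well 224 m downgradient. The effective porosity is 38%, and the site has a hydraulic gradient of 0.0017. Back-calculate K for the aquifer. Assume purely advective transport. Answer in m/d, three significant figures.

t = 107 years = 39060 d
v = L / t = 224 / 39060 = 0.005736 m/d
K = v · n / i = 0.005736 × 0.38 / 0.0017 = 1.28 m/d

1.28 m/d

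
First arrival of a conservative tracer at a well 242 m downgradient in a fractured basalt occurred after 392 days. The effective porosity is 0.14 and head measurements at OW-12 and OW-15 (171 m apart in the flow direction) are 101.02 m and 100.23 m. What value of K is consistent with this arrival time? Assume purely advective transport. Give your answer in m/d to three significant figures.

Hydraulic gradient i = (101.02 − 100.23) / 171 = 0.79 / 171 = 0.004620
v = L / t = 242 / 392 = 0.6173 m/d
K = v · n / i = 0.6173 × 0.14 / 0.004620 = 18.7 m/d

18.7 m/d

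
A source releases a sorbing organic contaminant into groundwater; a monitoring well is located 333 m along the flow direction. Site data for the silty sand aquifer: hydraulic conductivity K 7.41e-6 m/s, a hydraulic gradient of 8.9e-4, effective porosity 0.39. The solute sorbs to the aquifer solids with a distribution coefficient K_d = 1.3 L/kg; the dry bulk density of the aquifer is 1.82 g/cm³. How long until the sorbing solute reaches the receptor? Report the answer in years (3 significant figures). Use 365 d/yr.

K = 7.41e-6 m/s × 86400 s/d = 0.6402 m/d
Darcy flux q = K·i = 0.6402 × 8.9e-4 = 5.698e-4 m/d
Seepage velocity v = q / n = 5.698e-4 / 0.39 = 0.001461 m/d
Retardation R = 1 + ρ_b·K_d/n = 1 + 1.82×1.3/0.39 = 7.067
Contaminant velocity v_c = v/R = 0.001461/7.067 = 2.067e-4 m/d
t = L/v_c = 333/2.067e-4 = 1.611e6 d
   = 1.611e6/365 = 4410 yr

4410 years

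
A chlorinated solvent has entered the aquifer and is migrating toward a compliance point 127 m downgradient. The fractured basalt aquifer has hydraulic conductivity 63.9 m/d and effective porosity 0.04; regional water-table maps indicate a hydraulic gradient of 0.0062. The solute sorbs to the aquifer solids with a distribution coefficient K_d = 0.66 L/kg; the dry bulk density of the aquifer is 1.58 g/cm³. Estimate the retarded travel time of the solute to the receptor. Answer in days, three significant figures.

347 days

Darcy flux q = K·i = 63.9 × 0.0062 = 0.3962 m/d
v = Ki/n = 63.9·0.0062/0.04 = 9.904 m/d
Retardation R = 1 + ρ_b·K_d/n = 1 + 1.58×0.66/0.04 = 27.07
Contaminant velocity v_c = v/R = 9.904/27.07 = 0.3659 m/d
t = L/v_c = 127/0.3659 = 347.1 d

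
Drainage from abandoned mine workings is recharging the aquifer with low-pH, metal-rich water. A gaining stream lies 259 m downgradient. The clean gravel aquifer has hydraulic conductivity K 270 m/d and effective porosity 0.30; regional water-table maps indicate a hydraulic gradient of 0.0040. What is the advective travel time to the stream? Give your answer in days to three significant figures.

71.9 days

Darcy flux q = K·i = 270 × 0.0040 = 1.080 m/d
v_s = q/n_e = 1.080/0.30 = 3.600 m/d
t = L / v = 259 / 3.600 = 71.94 d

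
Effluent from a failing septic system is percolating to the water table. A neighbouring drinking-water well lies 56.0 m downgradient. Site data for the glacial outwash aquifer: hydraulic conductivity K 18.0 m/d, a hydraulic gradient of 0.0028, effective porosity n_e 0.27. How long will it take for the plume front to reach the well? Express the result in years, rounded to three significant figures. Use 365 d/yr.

Specific discharge q = 18.0 × 0.0028 = 0.05040 m/d
Average linear velocity = 0.05040 / 0.27 = 0.1867 m/d
t = L / v = 56.0 / 0.1867 = 300.0 d
   = 300.0 / 365 = 0.822 yr

0.822 years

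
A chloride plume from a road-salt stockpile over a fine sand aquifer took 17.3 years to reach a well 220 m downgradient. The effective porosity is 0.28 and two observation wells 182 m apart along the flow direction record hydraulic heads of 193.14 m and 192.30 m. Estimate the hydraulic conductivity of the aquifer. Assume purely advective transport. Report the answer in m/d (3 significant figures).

2.11 m/d

Hydraulic gradient i = (193.14 − 192.30) / 182 = 0.84 / 182 = 0.004615
t = 17.3 years = 6315 d
v = L / t = 220 / 6315 = 0.03484 m/d
K = v · n / i = 0.03484 × 0.28 / 0.004615 = 2.11 m/d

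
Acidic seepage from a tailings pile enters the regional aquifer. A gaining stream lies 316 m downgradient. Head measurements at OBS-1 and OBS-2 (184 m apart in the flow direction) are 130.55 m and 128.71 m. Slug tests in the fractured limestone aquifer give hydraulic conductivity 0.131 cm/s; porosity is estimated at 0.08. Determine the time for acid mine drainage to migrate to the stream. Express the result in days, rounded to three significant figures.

Hydraulic gradient i = (130.55 − 128.71) / 184 = 1.84 / 184 = 0.01000
K = 0.131 cm/s × 864 = 113.2 m/d
Darcy flux q = K·i = 113.2 × 0.01000 = 1.132 m/d
Seepage velocity v = q / n = 1.132 / 0.08 = 14.15 m/d
t = L / v = 316 / 14.15 = 22.34 d

22.3 days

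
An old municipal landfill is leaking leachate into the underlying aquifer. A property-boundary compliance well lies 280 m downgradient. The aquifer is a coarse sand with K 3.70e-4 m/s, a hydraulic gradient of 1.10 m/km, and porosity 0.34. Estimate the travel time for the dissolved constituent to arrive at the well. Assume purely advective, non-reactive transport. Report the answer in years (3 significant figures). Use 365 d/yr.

7.42 years

K = 3.70e-4 m/s × 86400 s/d = 31.97 m/d
q = Ki = 31.97 × 0.0011 = 0.03516 m/d
v = Ki/n = 31.97·0.0011/0.34 = 0.1034 m/d
t = L / v = 280 / 0.1034 = 2707 d
   = 2707 / 365 = 7.42 yr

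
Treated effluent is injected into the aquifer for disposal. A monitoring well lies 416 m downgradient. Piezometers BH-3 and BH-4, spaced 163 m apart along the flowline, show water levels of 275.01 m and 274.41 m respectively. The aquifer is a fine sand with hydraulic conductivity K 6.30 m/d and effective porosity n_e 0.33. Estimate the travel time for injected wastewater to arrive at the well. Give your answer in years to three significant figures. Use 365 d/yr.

Hydraulic gradient i = (275.01 − 274.41) / 163 = 0.60 / 163 = 0.003681
Specific discharge q = 6.30 × 0.003681 = 0.02319 m/d
v = Ki/n = 6.30·0.003681/0.33 = 0.07027 m/d
t = L / v = 416 / 0.07027 = 5920 d
   = 5920 / 365 = 16.2 yr

16.2 years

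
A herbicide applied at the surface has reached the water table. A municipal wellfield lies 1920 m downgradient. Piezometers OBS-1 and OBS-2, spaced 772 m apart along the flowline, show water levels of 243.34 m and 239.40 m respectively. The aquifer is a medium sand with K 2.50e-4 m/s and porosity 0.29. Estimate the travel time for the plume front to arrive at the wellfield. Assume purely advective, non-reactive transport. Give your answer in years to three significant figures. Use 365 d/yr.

Hydraulic gradient i = (243.34 − 239.40) / 772 = 3.94 / 772 = 0.005104
K = 2.50e-4 m/s × 86400 s/d = 21.60 m/d
Specific discharge q = 21.60 × 0.005104 = 0.1102 m/d
v = Ki/n = 21.60·0.005104/0.29 = 0.3801 m/d
t = L / v = 1920 / 0.3801 = 5051 d
   = 5051 / 365 = 13.8 yr

13.8 years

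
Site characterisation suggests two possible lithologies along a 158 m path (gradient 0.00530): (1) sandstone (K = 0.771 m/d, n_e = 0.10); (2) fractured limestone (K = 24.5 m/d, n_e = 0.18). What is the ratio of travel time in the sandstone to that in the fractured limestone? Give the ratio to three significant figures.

17.7

Unit 1 (sandstone): v = 0.771×0.0053/0.10 = 0.04086 m/d, t = 158/0.04086 = 3867 d
Unit 2 (fractured limestone): v = 24.5×0.0053/0.18 = 0.7214 m/d, t = 158/0.7214 = 219.0 d
t(sandstone) / t(fractured limestone) = 3867/219.0 = 17.7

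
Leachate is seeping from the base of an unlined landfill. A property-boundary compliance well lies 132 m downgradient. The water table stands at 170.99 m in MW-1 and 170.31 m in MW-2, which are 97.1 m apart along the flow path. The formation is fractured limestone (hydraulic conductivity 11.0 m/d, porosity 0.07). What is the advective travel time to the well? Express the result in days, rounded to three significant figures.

Hydraulic gradient i = (170.99 − 170.31) / 97.1 = 0.68 / 97.1 = 0.007003
Specific discharge q = 11.0 × 0.007003 = 0.07703 m/d
Average linear velocity = 0.07703 / 0.07 = 1.100 m/d
t = L / v = 132 / 1.100 = 119.9 d

120 days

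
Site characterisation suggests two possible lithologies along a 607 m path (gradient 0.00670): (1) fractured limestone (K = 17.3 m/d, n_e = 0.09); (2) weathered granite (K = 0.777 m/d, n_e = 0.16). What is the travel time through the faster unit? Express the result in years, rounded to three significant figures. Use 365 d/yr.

Unit 1 (fractured limestone): v = 17.3×0.0067/0.09 = 1.288 m/d, t = 607/1.288 = 471.3 d
Unit 2 (weathered granite): v = 0.777×0.0067/0.16 = 0.03254 m/d, t = 607/0.03254 = 18660 d
Faster: 471.3 d / 365 = 1.29 yr

1.29 years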